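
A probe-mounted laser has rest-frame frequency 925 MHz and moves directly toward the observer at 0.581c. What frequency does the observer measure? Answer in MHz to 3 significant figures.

f_obs ≈ 1800 MHz

Relativistic Doppler: f_obs = f_src √((1+β)/(1−β))
= 925 × √(1.5810/0.41900) = 925 × 1.9425 = 1800 MHz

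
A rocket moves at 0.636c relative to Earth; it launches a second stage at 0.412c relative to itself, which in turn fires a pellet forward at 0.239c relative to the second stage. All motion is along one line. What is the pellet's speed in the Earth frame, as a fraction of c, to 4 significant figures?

u ≈ 0.8923c

Compose boost 2: (0.412 + 0.636)/(1 + 0.412×0.636) = 1.048/1.26203 = 0.830407
Compose boost 3: (0.239 + 0.830407)/(1 + 0.239×0.830407) = 1.06941/1.19847 = 0.8923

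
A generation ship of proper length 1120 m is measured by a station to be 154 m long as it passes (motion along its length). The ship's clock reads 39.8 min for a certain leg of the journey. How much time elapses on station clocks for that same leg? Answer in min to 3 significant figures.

Length contraction ⇒ γ = L₀/L = 1120/154 = 7.2727
Time dilation: Δt = γτ₀ = 7.2727 × 39.8 min = 289 min

Δt ≈ 289 min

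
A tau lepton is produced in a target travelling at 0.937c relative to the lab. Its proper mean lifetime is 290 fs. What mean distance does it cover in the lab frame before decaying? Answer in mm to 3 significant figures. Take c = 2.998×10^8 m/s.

γ = 1/√(1 − 0.937²) = 2.8626
Dilated lifetime: Δt = γτ₀ = 2.8626 × 290 fs = 830.16 fs
d = vΔt = 0.937c × 830.16 fs = 2.8091×10^8 m/s × 8.3016×10^-13 s = 0.233 mm

d ≈ 0.233 mm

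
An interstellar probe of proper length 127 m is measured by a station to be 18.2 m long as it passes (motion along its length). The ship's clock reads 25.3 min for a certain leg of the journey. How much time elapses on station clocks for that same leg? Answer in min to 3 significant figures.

Δt ≈ 177 min

Length contraction ⇒ γ = L₀/L = 127/18.2 = 6.9780
Time dilation: Δt = γτ₀ = 6.9780 × 25.3 min = 177 min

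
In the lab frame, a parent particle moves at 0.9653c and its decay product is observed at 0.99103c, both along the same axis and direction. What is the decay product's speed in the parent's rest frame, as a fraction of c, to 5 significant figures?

u' ≈ 0.59342c

Inverse velocity addition: u' = (u − v)/(1 − uv/c²)
= (0.99103 − 0.9653)/(1 − 0.99103×0.9653) = 0.025730/0.04335874 = 0.59342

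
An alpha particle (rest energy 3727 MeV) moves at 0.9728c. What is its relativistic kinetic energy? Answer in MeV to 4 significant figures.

K ≈ 12360 MeV

γ = 1/√(1 − 0.9728²) = 4.31692
K = (γ − 1)m₀c² = (4.31692 − 1) × 3727 MeV = 3.31692 × 3727 MeV = 12360 MeV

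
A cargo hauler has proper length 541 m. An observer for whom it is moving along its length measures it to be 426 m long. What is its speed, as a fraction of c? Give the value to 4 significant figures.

γ = L₀/L = 541/426 = 1.26995
β = √(1 − 1/γ²) = 0.6164

β ≈ 0.6164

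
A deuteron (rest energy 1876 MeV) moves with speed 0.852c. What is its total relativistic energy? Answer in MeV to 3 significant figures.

E ≈ 3580 MeV

γ = 1/√(1 − 0.852²) = 1.9101
E = γm₀c² = 1.9101 × 1876 MeV = 3580 MeV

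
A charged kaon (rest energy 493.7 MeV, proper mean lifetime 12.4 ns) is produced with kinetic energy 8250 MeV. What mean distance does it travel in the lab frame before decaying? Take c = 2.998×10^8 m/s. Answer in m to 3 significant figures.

d ≈ 65.7 m

γ = 1 + K/(m₀c²) = 1 + 8250/493.7 = 17.711
β = √(1 − 1/γ²) = 0.99840
Dilated lifetime: γτ₀ = 17.711 × 12.4 ns = 219.61 ns
d = βc·γτ₀ = 0.99840 × (2.998×10^8 m/s) × 2.1961×10^-7 s = 65.7 m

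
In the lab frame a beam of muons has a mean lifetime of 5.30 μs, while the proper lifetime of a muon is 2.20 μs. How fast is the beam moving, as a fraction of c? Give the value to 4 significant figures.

β ≈ 0.9098

γ = Δt/τ₀ = 5.30/2.20 = 2.40909
β = √(1 − 1/γ²) = √(1 − 1/2.40909²) = 0.9098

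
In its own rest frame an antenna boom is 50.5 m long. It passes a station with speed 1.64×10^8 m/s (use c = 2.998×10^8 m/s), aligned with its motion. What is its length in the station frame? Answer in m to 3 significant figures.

L ≈ 42.3 m

β = v/c = 1.64×10^8 / 2.998×10^8 = 0.54703
γ = 1/√(1 − 0.54703²) = 1.1946
Length contraction: L = L₀/γ = 50.5/1.1946 = 42.3 m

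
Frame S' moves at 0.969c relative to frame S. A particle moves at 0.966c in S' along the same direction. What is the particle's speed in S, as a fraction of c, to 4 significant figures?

Relativistic velocity addition: u = (u' + v)/(1 + u'v/c²)
= (0.966 + 0.969)/(1 + 0.966×0.969) = 1.935/1.93605 = 0.9995

u ≈ 0.9995c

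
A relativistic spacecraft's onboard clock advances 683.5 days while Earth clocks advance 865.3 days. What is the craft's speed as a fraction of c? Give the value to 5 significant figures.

β ≈ 0.61324

γ = Δt/τ₀ = 865.3/683.5 = 1.265984
β = √(1 − 1/γ²) = √(1 − 1/1.265984²) = 0.61324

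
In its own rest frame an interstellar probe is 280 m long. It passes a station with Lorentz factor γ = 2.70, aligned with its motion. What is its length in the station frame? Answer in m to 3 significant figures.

γ = 2.70 (given)
Length contraction: L = L₀/γ = 280/2.70 = 104 m

L ≈ 104 m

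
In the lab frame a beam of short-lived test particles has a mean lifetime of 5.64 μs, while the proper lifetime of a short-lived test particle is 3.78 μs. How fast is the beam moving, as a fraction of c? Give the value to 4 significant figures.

β ≈ 0.7422

γ = Δt/τ₀ = 5.64/3.78 = 1.49206
β = √(1 − 1/γ²) = √(1 − 1/1.49206²) = 0.7422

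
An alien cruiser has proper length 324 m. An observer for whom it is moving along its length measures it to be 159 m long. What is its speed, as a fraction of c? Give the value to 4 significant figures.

γ = L₀/L = 324/159 = 2.03774
β = √(1 − 1/γ²) = 0.8713

β ≈ 0.8713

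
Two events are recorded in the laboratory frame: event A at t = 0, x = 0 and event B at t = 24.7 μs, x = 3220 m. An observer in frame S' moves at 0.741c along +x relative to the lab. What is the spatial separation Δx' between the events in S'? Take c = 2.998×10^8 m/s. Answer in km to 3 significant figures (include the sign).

Δx' ≈ -3.38 km

γ = 1/√(1 − 0.741²) = 1.4892
Δx' = γ(Δx − vΔt) = 1.4892 × (3220 m − 0.741×(2.998×10^8 m/s)×24.7×10^-6 s)
= 1.4892 × (-2267.1 m) = -3.38 km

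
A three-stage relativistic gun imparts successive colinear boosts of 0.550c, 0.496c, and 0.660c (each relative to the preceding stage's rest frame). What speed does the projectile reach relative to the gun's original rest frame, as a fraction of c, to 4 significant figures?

Compose boost 2: (0.496 + 0.550)/(1 + 0.496×0.550) = 1.046/1.27280 = 0.821810
Compose boost 3: (0.660 + 0.821810)/(1 + 0.660×0.821810) = 1.48181/1.54239 = 0.9607

u ≈ 0.9607c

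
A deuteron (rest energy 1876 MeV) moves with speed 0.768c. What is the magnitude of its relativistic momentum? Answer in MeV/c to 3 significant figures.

γ = 1/√(1 − 0.768²) = 1.5614
p = γβm₀c = 1.5614 × 0.768 × 1876 MeV/c = 2250 MeV/c

p ≈ 2250 MeV/c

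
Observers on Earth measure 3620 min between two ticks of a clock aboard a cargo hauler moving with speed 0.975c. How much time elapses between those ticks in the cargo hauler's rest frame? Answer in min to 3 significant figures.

τ₀ ≈ 804 min

γ = 1/√(1 − 0.975²) = 4.5004
Proper time: τ₀ = Δt/γ = 3620/4.5004 = 804 min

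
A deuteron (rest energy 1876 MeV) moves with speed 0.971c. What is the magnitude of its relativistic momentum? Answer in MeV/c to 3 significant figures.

p ≈ 7620 MeV/c

γ = 1/√(1 − 0.971²) = 4.1827
p = γβm₀c = 4.1827 × 0.971 × 1876 MeV/c = 7620 MeV/c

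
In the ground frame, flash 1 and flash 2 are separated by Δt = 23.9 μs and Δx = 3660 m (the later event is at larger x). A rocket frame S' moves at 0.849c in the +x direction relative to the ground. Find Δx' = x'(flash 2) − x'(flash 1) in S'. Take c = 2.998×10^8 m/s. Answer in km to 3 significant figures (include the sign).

Δx' ≈ -4.59 km

γ = 1/√(1 − 0.849²) = 1.8925
Δx' = γ(Δx − vΔt) = 1.8925 × (3660 m − 0.849×(2.998×10^8 m/s)×23.9×10^-6 s)
= 1.8925 × (-2423.3 m) = -4.59 km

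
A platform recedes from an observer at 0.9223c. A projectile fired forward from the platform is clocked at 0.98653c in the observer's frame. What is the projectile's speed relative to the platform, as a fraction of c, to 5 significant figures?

u' ≈ 0.71269c

Inverse velocity addition: u' = (u − v)/(1 − uv/c²)
= (0.98653 − 0.9223)/(1 − 0.98653×0.9223) = 0.064230/0.09012338 = 0.71269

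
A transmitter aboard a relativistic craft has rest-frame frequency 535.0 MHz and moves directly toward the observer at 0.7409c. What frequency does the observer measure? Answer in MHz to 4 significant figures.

Relativistic Doppler: f_obs = f_src √((1+β)/(1−β))
= 535.0 × √(1.74090/0.259100) = 535.0 × 2.59211 = 1387 MHz

f_obs ≈ 1387 MHz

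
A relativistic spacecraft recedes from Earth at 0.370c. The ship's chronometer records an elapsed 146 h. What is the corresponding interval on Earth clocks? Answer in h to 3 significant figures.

Δt ≈ 157 h

γ = 1/√(1 − 0.370²) = 1.0764
Time dilation: Δt = γτ₀ = 1.0764 × 146 h = 157 h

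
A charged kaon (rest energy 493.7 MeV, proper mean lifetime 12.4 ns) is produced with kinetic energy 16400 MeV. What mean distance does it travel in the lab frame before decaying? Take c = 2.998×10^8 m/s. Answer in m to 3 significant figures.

γ = 1 + K/(m₀c²) = 1 + 16400/493.7 = 34.219
β = √(1 − 1/γ²) = 0.99957
Dilated lifetime: γτ₀ = 34.219 × 12.4 ns = 424.31 ns
d = βc·γτ₀ = 0.99957 × (2.998×10^8 m/s) × 4.2431×10^-7 s = 127 m

d ≈ 127 m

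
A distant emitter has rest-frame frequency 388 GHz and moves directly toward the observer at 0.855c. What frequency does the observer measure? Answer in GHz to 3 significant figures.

f_obs ≈ 1390 GHz

Relativistic Doppler: f_obs = f_src √((1+β)/(1−β))
= 388 × √(1.8550/0.14500) = 388 × 3.5767 = 1390 GHz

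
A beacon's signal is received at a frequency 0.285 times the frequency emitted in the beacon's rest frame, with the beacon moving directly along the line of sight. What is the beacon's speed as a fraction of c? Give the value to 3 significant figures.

β ≈ 0.850

f_obs/f_src = √((1−β)/(1+β)) = 0.285  ⇒  (1−β)/(1+β) = 0.081225
β = |1 − D²|/(1 + D²) = |1 − 0.081225|/(1 + 0.081225) = 0.850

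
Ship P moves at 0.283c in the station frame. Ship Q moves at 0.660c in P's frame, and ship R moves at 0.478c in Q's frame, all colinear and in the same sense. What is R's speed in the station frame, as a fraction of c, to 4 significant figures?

u ≈ 0.9223c

Compose boost 2: (0.660 + 0.283)/(1 + 0.660×0.283) = 0.9430/1.18678 = 0.794587
Compose boost 3: (0.478 + 0.794587)/(1 + 0.478×0.794587) = 1.27259/1.37981 = 0.9223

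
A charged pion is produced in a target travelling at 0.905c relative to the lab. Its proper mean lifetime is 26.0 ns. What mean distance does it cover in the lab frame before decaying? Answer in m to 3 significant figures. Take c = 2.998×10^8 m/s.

γ = 1/√(1 − 0.905²) = 2.3507
Dilated lifetime: Δt = γτ₀ = 2.3507 × 26.0 ns = 61.117 ns
d = vΔt = 0.905c × 61.117 ns = 2.7132×10^8 m/s × 6.1117×10^-8 s = 16.6 m

d ≈ 16.6 m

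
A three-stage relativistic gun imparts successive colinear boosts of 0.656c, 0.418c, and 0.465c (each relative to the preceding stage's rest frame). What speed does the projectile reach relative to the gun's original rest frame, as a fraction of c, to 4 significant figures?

Compose boost 2: (0.418 + 0.656)/(1 + 0.418×0.656) = 1.074/1.27421 = 0.842877
Compose boost 3: (0.465 + 0.842877)/(1 + 0.465×0.842877) = 1.30788/1.39194 = 0.9396

u ≈ 0.9396c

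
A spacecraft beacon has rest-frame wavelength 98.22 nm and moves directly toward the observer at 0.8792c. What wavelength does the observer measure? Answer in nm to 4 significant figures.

λ_obs ≈ 24.90 nm

Relativistic Doppler: λ_obs = λ_src √((1−β)/(1+β))
= 98.22 × √(0.120800/1.87920) = 98.22 × 0.253540 = 24.90 nm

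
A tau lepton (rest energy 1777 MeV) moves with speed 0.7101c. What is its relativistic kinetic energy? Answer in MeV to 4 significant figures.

K ≈ 746.8 MeV

γ = 1/√(1 − 0.7101²) = 1.42025
K = (γ − 1)m₀c² = (1.42025 − 1) × 1777 MeV = 0.420251 × 1777 MeV = 746.8 MeV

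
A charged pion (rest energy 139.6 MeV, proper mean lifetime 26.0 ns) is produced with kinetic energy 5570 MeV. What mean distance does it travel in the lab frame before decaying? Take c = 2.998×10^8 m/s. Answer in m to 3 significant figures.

γ = 1 + K/(m₀c²) = 1 + 5570/139.6 = 40.900
β = √(1 − 1/γ²) = 0.99970
Dilated lifetime: γτ₀ = 40.900 × 26.0 ns = 1063.4 ns
d = βc·γτ₀ = 0.99970 × (2.998×10^8 m/s) × 1.0634×10^-6 s = 319 m

d ≈ 319 m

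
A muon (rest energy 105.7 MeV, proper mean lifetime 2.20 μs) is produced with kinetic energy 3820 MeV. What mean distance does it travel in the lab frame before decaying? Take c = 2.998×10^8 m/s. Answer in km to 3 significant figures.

d ≈ 24.5 km

γ = 1 + K/(m₀c²) = 1 + 3820/105.7 = 37.140
β = √(1 − 1/γ²) = 0.99964
Dilated lifetime: γτ₀ = 37.140 × 2.20 μs = 81.708 μs
d = βc·γτ₀ = 0.99964 × (2.998×10^8 m/s) × 8.1708×10^-5 s = 24.5 km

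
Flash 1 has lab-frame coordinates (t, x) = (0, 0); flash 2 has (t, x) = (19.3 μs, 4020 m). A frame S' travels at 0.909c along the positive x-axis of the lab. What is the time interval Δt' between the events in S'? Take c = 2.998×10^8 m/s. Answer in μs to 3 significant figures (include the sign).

γ = 1/√(1 − 0.909²) = 2.3993
Δt' = γ(Δt − vΔx/c²) = 2.3993 × (19.3 μs − 0.909×4020 m / (2.998×10^8 m/s))
= 2.3993 × (7.1113 μs) = 17.1 μs

Δt' ≈ 17.1 μs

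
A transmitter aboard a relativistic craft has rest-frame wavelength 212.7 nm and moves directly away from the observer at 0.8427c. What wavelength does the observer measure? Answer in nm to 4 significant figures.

λ_obs ≈ 728.0 nm

Relativistic Doppler: λ_obs = λ_src √((1+β)/(1−β))
= 212.7 × √(1.84270/0.157300) = 212.7 × 3.42265 = 728.0 nm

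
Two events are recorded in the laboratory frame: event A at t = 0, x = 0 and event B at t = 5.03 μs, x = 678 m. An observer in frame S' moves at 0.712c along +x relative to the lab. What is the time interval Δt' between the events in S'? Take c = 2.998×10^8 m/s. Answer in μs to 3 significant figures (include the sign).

Δt' ≈ 4.87 μs

γ = 1/√(1 − 0.712²) = 1.4241
Δt' = γ(Δt − vΔx/c²) = 1.4241 × (5.03 μs − 0.712×678 m / (2.998×10^8 m/s))
= 1.4241 × (3.4198 μs) = 4.87 μs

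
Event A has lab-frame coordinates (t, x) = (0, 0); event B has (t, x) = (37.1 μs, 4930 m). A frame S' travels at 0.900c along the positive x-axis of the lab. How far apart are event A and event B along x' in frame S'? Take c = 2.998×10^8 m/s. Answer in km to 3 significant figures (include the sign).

γ = 1/√(1 − 0.900²) = 2.2942
Δx' = γ(Δx − vΔt) = 2.2942 × (4930 m − 0.900×(2.998×10^8 m/s)×37.1×10^-6 s)
= 2.2942 × (-5080.3 m) = -11.7 km

Δx' ≈ -11.7 km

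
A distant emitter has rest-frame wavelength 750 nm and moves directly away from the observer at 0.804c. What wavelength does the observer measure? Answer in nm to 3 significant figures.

Relativistic Doppler: λ_obs = λ_src √((1+β)/(1−β))
= 750 × √(1.8040/0.19600) = 750 × 3.0338 = 2280 nm

λ_obs ≈ 2280 nm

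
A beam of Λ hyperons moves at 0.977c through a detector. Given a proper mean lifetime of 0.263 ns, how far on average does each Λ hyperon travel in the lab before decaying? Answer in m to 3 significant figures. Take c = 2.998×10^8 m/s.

γ = 1/√(1 − 0.977²) = 4.6896
Dilated lifetime: Δt = γτ₀ = 4.6896 × 0.263 ns = 1.2334 ns
d = vΔt = 0.977c × 1.2334 ns = 2.9290×10^8 m/s × 1.2334×10^-9 s = 0.361 m

d ≈ 0.361 m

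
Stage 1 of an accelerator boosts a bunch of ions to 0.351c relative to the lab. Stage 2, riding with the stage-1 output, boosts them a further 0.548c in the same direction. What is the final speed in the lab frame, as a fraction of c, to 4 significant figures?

u ≈ 0.7540c

Compose boost 2: (0.548 + 0.351)/(1 + 0.548×0.351) = 0.8990/1.19235 = 0.7540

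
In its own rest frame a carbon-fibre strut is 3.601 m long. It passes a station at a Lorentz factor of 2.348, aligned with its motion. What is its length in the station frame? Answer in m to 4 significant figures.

γ = 2.348 (given)
Length contraction: L = L₀/γ = 3.601/2.348 = 1.534 m

L ≈ 1.534 m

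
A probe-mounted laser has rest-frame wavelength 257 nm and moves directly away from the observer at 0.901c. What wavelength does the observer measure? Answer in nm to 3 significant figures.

Relativistic Doppler: λ_obs = λ_src √((1+β)/(1−β))
= 257 × √(1.9010/0.099000) = 257 × 4.3820 = 1130 nm

λ_obs ≈ 1130 nm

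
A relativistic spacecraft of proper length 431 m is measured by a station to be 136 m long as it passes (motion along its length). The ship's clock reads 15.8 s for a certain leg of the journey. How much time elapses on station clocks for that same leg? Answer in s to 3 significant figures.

Δt ≈ 50.1 s

Length contraction ⇒ γ = L₀/L = 431/136 = 3.1691
Time dilation: Δt = γτ₀ = 3.1691 × 15.8 s = 50.1 s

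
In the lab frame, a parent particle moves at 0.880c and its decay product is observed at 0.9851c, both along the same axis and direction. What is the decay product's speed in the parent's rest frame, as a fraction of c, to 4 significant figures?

Inverse velocity addition: u' = (u − v)/(1 − uv/c²)
= (0.9851 − 0.880)/(1 − 0.9851×0.880) = 0.1051/0.133112 = 0.7896

u' ≈ 0.7896c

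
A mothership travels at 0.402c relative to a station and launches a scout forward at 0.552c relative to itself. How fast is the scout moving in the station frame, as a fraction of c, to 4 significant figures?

Compose boost 2: (0.552 + 0.402)/(1 + 0.552×0.402) = 0.9540/1.22190 = 0.7807

u ≈ 0.7807c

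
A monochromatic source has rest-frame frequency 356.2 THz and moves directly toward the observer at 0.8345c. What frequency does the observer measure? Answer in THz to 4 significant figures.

Relativistic Doppler: f_obs = f_src √((1+β)/(1−β))
= 356.2 × √(1.83450/0.165500) = 356.2 × 3.32935 = 1186 THz

f_obs ≈ 1186 THz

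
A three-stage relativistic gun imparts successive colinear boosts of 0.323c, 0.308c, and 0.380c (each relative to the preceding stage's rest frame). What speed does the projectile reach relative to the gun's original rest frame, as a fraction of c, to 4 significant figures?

Compose boost 2: (0.308 + 0.323)/(1 + 0.308×0.323) = 0.6310/1.09948 = 0.573906
Compose boost 3: (0.380 + 0.573906)/(1 + 0.380×0.573906) = 0.953906/1.21808 = 0.7831

u ≈ 0.7831c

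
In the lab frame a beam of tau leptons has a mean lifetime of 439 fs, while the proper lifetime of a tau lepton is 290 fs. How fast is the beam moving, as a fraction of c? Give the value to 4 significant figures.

β ≈ 0.7507

γ = Δt/τ₀ = 439/290 = 1.51379
β = √(1 − 1/γ²) = √(1 − 1/1.51379²) = 0.7507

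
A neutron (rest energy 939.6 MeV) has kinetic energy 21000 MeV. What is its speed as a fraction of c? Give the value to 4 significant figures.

β ≈ 0.9991

γ = 1 + K/(m₀c²) = 1 + 21000/939.6 = 23.3499
β = √(1 − 1/γ²) = 0.9991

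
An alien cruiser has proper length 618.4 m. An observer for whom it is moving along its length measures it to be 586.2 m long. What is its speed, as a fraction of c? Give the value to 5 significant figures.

γ = L₀/L = 618.4/586.2 = 1.054930
β = √(1 − 1/γ²) = 0.31848

β ≈ 0.31848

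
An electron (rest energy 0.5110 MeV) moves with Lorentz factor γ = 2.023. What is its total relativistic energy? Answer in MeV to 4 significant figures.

γ = 2.023 (given)
E = γm₀c² = 2.023 × 0.5110 MeV = 1.034 MeV

E ≈ 1.034 MeV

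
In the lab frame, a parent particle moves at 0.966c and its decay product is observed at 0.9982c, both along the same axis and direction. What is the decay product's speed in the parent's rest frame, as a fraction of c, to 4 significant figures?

u' ≈ 0.9010c

Inverse velocity addition: u' = (u − v)/(1 − uv/c²)
= (0.9982 − 0.966)/(1 − 0.9982×0.966) = 0.03220/0.0357388 = 0.9010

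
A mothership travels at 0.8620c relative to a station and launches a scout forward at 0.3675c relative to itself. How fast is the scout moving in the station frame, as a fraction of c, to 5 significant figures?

u ≈ 0.93371c

Compose boost 2: (0.3675 + 0.8620)/(1 + 0.3675×0.8620) = 1.2295/1.316785 = 0.93371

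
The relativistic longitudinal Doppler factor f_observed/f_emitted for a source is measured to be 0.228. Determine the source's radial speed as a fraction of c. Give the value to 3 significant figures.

β ≈ 0.901

f_obs/f_src = √((1−β)/(1+β)) = 0.228  ⇒  (1−β)/(1+β) = 0.051984
β = |1 − D²|/(1 + D²) = |1 − 0.051984|/(1 + 0.051984) = 0.901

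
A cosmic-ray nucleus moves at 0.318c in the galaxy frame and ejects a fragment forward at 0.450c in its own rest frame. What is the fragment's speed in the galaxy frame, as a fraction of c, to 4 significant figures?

Compose boost 2: (0.450 + 0.318)/(1 + 0.450×0.318) = 0.7680/1.14310 = 0.6719

u ≈ 0.6719c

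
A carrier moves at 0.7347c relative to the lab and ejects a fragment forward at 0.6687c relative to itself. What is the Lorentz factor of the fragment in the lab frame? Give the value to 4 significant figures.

γ ≈ 2.957

u_lab = (0.6687 + 0.7347)/(1 + 0.6687×0.7347) = 1.4034/1.491294 = 0.9410620
γ = 1/√(1 − 0.9410620²) = 2.957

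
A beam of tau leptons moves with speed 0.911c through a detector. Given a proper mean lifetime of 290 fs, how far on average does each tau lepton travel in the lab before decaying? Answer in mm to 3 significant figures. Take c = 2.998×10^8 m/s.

γ = 1/√(1 − 0.911²) = 2.4248
Dilated lifetime: Δt = γτ₀ = 2.4248 × 290 fs = 703.19 fs
d = vΔt = 0.911c × 703.19 fs = 2.7312×10^8 m/s × 7.0319×10^-13 s = 0.192 mm

d ≈ 0.192 mm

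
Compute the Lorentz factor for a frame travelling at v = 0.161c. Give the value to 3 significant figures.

γ = 1/√(1 − β²) = 1/√(1 − 0.161²) = 1/√(0.97408) = 1.01

γ ≈ 1.01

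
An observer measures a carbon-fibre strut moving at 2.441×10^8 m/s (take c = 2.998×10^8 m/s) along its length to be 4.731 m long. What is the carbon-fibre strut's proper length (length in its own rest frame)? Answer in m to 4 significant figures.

L₀ ≈ 8.149 m

β = v/c = 2.441×10^8 / 2.998×10^8 = 0.814209
γ = 1/√(1 − 0.814209²) = 1.72244
L₀ = γL = 1.72244 × 4.731 = 8.149 m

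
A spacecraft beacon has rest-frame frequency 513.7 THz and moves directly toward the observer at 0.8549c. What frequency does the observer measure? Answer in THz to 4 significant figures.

f_obs ≈ 1837 THz

Relativistic Doppler: f_obs = f_src √((1+β)/(1−β))
= 513.7 × √(1.85490/0.145100) = 513.7 × 3.57542 = 1837 THz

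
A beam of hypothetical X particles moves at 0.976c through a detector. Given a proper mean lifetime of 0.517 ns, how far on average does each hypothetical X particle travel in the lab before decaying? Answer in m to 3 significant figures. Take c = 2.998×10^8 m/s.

d ≈ 0.695 m

γ = 1/√(1 − 0.976²) = 4.5920
Dilated lifetime: Δt = γτ₀ = 4.5920 × 0.517 ns = 2.3741 ns
d = vΔt = 0.976c × 2.3741 ns = 2.9260×10^8 m/s × 2.3741×10^-9 s = 0.695 m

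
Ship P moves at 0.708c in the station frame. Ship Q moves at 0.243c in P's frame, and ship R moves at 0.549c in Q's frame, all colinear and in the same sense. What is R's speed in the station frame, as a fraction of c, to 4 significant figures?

u ≈ 0.9412c

Compose boost 2: (0.243 + 0.708)/(1 + 0.243×0.708) = 0.9510/1.17204 = 0.811403
Compose boost 3: (0.549 + 0.811403)/(1 + 0.549×0.811403) = 1.36040/1.44546 = 0.9412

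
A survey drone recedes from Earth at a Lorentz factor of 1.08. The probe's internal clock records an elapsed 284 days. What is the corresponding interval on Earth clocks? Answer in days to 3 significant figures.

Δt ≈ 307 days

γ = 1.08 (given)
Time dilation: Δt = γτ₀ = 1.08 × 284 days = 307 days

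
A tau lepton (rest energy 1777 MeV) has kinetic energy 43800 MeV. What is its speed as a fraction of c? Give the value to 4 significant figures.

β ≈ 0.9992

γ = 1 + K/(m₀c²) = 1 + 43800/1777 = 25.6483
β = √(1 − 1/γ²) = 0.9992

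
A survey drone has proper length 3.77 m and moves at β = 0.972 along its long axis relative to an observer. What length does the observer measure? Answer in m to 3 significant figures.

γ = 1/√(1 − 0.972²) = 4.2557
Length contraction: L = L₀/γ = 3.77/4.2557 = 0.886 m

L ≈ 0.886 m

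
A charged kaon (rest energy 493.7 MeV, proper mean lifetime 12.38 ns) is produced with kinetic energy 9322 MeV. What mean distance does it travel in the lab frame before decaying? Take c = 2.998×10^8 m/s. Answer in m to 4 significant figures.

γ = 1 + K/(m₀c²) = 1 + 9322/493.7 = 19.8819
β = √(1 − 1/γ²) = 0.998734
Dilated lifetime: γτ₀ = 19.8819 × 12.38 ns = 246.138 ns
d = βc·γτ₀ = 0.998734 × (2.998×10^8 m/s) × 2.46138×10^-7 s = 73.70 m

d ≈ 73.70 m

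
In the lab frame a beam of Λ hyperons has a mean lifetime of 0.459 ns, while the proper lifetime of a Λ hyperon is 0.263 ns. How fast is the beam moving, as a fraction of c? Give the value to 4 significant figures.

γ = Δt/τ₀ = 0.459/0.263 = 1.74525
β = √(1 − 1/γ²) = √(1 − 1/1.74525²) = 0.8196

β ≈ 0.8196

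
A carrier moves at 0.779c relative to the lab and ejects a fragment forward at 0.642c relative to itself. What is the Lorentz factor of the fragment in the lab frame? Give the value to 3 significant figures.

u_lab = (0.642 + 0.779)/(1 + 0.642×0.779) = 1.421/1.50012 = 0.947259
γ = 1/√(1 − 0.947259²) = 3.12

γ ≈ 3.12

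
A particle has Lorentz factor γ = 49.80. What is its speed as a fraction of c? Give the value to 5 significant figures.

β ≈ 0.99980

β = √(1 − 1/γ²) = √(1 − 1/49.80²) = √(0.9995968) = 0.99980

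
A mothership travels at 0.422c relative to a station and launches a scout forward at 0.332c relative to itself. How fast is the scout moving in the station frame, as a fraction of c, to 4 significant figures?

u ≈ 0.6613c

Compose boost 2: (0.332 + 0.422)/(1 + 0.332×0.422) = 0.7540/1.14010 = 0.6613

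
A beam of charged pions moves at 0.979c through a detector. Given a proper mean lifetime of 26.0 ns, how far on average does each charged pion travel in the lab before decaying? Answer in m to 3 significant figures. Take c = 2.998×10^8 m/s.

γ = 1/√(1 − 0.979²) = 4.9053
Dilated lifetime: Δt = γτ₀ = 4.9053 × 26.0 ns = 127.54 ns
d = vΔt = 0.979c × 127.54 ns = 2.9350×10^8 m/s × 1.2754×10^-7 s = 37.4 m

d ≈ 37.4 m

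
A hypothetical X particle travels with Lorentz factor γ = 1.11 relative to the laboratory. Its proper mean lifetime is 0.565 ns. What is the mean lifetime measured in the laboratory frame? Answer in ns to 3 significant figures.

Δt ≈ 0.627 ns

γ = 1.11 (given)
Time dilation: Δt = γτ₀ = 1.11 × 0.565 ns = 0.627 ns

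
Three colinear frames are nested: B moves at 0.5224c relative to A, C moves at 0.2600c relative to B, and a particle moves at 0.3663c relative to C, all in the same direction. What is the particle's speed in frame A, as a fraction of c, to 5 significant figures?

Compose boost 2: (0.2600 + 0.5224)/(1 + 0.2600×0.5224) = 0.78240/1.135824 = 0.6888391
Compose boost 3: (0.3663 + 0.6888391)/(1 + 0.3663×0.6888391) = 1.055139/1.252322 = 0.84255

u ≈ 0.84255c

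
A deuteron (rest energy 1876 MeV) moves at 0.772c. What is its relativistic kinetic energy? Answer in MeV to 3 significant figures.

K ≈ 1080 MeV

γ = 1/√(1 − 0.772²) = 1.5733
K = (γ − 1)m₀c² = (1.5733 − 1) × 1876 MeV = 0.57326 × 1876 MeV = 1080 MeV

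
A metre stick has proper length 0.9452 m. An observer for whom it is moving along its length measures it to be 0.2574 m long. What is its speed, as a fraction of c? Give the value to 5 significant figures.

γ = L₀/L = 0.9452/0.2574 = 3.672106
β = √(1 − 1/γ²) = 0.96221

β ≈ 0.96221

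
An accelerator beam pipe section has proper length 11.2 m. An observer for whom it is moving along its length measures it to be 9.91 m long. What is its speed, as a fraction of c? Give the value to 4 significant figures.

β ≈ 0.4659

γ = L₀/L = 11.2/9.91 = 1.13017
β = √(1 − 1/γ²) = 0.4659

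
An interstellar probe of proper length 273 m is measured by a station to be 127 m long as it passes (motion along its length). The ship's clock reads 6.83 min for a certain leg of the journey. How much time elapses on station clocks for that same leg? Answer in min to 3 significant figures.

Length contraction ⇒ γ = L₀/L = 273/127 = 2.1496
Time dilation: Δt = γτ₀ = 2.1496 × 6.83 min = 14.7 min

Δt ≈ 14.7 min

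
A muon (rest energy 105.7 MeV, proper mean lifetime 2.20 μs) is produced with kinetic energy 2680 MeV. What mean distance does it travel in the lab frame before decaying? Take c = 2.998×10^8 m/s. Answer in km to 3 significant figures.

γ = 1 + K/(m₀c²) = 1 + 2680/105.7 = 26.355
β = √(1 − 1/γ²) = 0.99928
Dilated lifetime: γτ₀ = 26.355 × 2.20 μs = 57.981 μs
d = βc·γτ₀ = 0.99928 × (2.998×10^8 m/s) × 5.7981×10^-5 s = 17.4 km

d ≈ 17.4 km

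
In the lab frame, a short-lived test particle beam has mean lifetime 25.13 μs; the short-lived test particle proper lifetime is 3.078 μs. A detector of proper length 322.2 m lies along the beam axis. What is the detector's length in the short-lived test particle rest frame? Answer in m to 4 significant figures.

Time dilation ⇒ γ = Δt/τ₀ = 25.13/3.078 = 8.16439
Length contraction: L = L₀/γ = 322.2/8.16439 = 39.46 m

L ≈ 39.46 m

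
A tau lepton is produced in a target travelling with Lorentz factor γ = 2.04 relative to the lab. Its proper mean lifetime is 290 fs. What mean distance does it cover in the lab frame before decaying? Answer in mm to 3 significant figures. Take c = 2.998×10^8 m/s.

d ≈ 0.155 mm

β = √(1 − 1/γ²) = √(1 − 1/2.04²) = 0.87161
Dilated lifetime: Δt = γτ₀ = 2.04 × 290 fs = 591.60 fs
d = vΔt = 0.87161c × 591.60 fs = 2.6131×10^8 m/s × 5.9160×10^-13 s = 0.155 mm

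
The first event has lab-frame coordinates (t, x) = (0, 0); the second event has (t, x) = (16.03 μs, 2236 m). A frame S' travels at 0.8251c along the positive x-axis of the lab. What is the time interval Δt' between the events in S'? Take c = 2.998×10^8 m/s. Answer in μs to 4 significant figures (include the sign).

γ = 1/√(1 − 0.8251²) = 1.76995
Δt' = γ(Δt − vΔx/c²) = 1.76995 × (16.03 μs − 0.8251×2236 m / (2.998×10^8 m/s))
= 1.76995 × (9.87615 μs) = 17.48 μs

Δt' ≈ 17.48 μs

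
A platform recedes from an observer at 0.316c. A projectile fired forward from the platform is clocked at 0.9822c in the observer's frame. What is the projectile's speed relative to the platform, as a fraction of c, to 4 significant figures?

u' ≈ 0.9660c

Inverse velocity addition: u' = (u − v)/(1 − uv/c²)
= (0.9822 − 0.316)/(1 − 0.9822×0.316) = 0.6662/0.689625 = 0.9660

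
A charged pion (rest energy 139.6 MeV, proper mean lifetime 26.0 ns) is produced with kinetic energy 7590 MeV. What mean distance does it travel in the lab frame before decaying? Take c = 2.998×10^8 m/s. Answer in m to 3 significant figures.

d ≈ 432 m

γ = 1 + K/(m₀c²) = 1 + 7590/139.6 = 55.370
β = √(1 − 1/γ²) = 0.99984
Dilated lifetime: γτ₀ = 55.370 × 26.0 ns = 1439.6 ns
d = βc·γτ₀ = 0.99984 × (2.998×10^8 m/s) × 1.4396×10^-6 s = 432 m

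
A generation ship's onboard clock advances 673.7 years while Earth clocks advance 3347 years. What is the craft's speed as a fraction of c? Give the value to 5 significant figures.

γ = Δt/τ₀ = 3347/673.7 = 4.968087
β = √(1 − 1/γ²) = √(1 − 1/4.968087²) = 0.97953

β ≈ 0.97953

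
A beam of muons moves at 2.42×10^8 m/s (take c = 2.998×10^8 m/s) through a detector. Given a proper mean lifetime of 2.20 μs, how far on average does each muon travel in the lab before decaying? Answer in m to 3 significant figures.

d ≈ 902 m

β = v/c = 2.42×10^8 / 2.998×10^8 = 0.80720
γ = 1/√(1 − 0.80720²) = 1.6941
Dilated lifetime: Δt = γτ₀ = 1.6941 × 2.20 μs = 3.7271 μs
d = vΔt = 0.80720c × 3.7271 μs = 2.4200×10^8 m/s × 3.7271×10^-6 s = 902 m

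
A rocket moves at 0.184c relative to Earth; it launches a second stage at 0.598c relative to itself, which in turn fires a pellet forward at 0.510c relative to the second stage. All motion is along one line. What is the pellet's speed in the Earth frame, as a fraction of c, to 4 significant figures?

Compose boost 2: (0.598 + 0.184)/(1 + 0.598×0.184) = 0.7820/1.11003 = 0.704484
Compose boost 3: (0.510 + 0.704484)/(1 + 0.510×0.704484) = 1.21448/1.35929 = 0.8935

u ≈ 0.8935c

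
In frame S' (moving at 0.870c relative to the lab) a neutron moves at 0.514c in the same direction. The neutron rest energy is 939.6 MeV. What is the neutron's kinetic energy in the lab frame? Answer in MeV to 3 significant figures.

K ≈ 2280 MeV

u_lab = (0.514 + 0.870)/(1 + 0.514×0.870) = 0.956343
γ = 1/√(1 − 0.956343²) = 3.4218
K = (γ − 1)m₀c² = (3.4218 − 1) × 939.6 = 2.4218 × 939.6 = 2280 MeV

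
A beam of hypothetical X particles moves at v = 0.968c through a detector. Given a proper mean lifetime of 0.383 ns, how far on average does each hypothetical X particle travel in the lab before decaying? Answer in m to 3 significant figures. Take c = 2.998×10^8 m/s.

d ≈ 0.443 m

γ = 1/√(1 − 0.968²) = 3.9849
Dilated lifetime: Δt = γτ₀ = 3.9849 × 0.383 ns = 1.5262 ns
d = vΔt = 0.968c × 1.5262 ns = 2.9021×10^8 m/s × 1.5262×10^-9 s = 0.443 m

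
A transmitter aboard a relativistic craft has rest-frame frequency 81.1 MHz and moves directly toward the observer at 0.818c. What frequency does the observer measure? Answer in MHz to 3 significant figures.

Relativistic Doppler: f_obs = f_src √((1+β)/(1−β))
= 81.1 × √(1.8180/0.18200) = 81.1 × 3.1605 = 256 MHz

f_obs ≈ 256 MHz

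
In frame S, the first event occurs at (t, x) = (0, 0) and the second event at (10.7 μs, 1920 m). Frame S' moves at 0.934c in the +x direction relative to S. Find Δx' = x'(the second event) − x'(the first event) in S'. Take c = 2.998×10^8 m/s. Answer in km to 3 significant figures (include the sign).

γ = 1/√(1 − 0.934²) = 2.7990
Δx' = γ(Δx − vΔt) = 2.7990 × (1920 m − 0.934×(2.998×10^8 m/s)×10.7×10^-6 s)
= 2.7990 × (-1076.1 m) = -3.01 km

Δx' ≈ -3.01 km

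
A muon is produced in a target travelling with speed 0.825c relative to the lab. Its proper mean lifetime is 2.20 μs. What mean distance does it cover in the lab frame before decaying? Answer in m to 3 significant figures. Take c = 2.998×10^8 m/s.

d ≈ 963 m

γ = 1/√(1 − 0.825²) = 1.7695
Dilated lifetime: Δt = γτ₀ = 1.7695 × 2.20 μs = 3.8929 μs
d = vΔt = 0.825c × 3.8929 μs = 2.4734×10^8 m/s × 3.8929×10^-6 s = 963 m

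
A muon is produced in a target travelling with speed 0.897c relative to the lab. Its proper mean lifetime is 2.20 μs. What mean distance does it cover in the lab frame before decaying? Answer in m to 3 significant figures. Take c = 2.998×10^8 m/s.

γ = 1/√(1 − 0.897²) = 2.2623
Dilated lifetime: Δt = γτ₀ = 2.2623 × 2.20 μs = 4.9770 μs
d = vΔt = 0.897c × 4.9770 μs = 2.6892×10^8 m/s × 4.9770×10^-6 s = 1340 m

d ≈ 1340 m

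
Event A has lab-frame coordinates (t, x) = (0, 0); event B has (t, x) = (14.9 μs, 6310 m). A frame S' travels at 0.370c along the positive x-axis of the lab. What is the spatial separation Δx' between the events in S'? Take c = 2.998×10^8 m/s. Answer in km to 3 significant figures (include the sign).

Δx' ≈ 5.01 km

γ = 1/√(1 − 0.370²) = 1.0764
Δx' = γ(Δx − vΔt) = 1.0764 × (6310 m − 0.370×(2.998×10^8 m/s)×14.9×10^-6 s)
= 1.0764 × (4657.2 m) = 5.01 km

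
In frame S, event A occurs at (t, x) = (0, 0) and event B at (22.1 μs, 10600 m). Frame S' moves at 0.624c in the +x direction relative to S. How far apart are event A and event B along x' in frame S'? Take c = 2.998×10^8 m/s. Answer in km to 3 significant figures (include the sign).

Δx' ≈ 8.27 km

γ = 1/√(1 − 0.624²) = 1.2797
Δx' = γ(Δx − vΔt) = 1.2797 × (10600 m − 0.624×(2.998×10^8 m/s)×22.1×10^-6 s)
= 1.2797 × (6465.6 m) = 8.27 km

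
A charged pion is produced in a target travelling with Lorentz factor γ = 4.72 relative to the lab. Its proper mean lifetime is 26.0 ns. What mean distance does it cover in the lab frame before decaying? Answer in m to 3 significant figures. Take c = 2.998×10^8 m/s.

β = √(1 − 1/γ²) = √(1 − 1/4.72²) = 0.97730
Dilated lifetime: Δt = γτ₀ = 4.72 × 26.0 ns = 122.72 ns
d = vΔt = 0.97730c × 122.72 ns = 2.9299×10^8 m/s × 1.2272×10^-7 s = 36.0 m

d ≈ 36.0 m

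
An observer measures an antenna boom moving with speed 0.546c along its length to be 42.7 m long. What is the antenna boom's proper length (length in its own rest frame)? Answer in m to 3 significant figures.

γ = 1/√(1 − 0.546²) = 1.1936
L₀ = γL = 1.1936 × 42.7 = 51.0 m

L₀ ≈ 51.0 m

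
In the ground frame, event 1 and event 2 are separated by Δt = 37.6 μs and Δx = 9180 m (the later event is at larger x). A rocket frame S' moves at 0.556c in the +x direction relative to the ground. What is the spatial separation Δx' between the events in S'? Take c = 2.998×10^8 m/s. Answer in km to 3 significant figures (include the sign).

Δx' ≈ 3.50 km

γ = 1/√(1 − 0.556²) = 1.2031
Δx' = γ(Δx − vΔt) = 1.2031 × (9180 m − 0.556×(2.998×10^8 m/s)×37.6×10^-6 s)
= 1.2031 × (2912.5 m) = 3.50 km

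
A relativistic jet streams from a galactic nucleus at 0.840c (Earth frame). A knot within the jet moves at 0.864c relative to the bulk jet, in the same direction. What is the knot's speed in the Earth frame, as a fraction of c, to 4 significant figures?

u ≈ 0.9874c

Relativistic velocity addition: u = (u' + v)/(1 + u'v/c²)
= (0.864 + 0.840)/(1 + 0.864×0.840) = 1.704/1.72576 = 0.9874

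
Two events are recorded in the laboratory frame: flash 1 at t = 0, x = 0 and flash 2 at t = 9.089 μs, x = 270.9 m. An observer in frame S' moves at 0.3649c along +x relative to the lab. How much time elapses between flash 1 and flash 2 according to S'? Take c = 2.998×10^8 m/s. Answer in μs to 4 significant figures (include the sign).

Δt' ≈ 9.408 μs

γ = 1/√(1 − 0.3649²) = 1.07406
Δt' = γ(Δt − vΔx/c²) = 1.07406 × (9.089 μs − 0.3649×270.9 m / (2.998×10^8 m/s))
= 1.07406 × (8.75928 μs) = 9.408 μs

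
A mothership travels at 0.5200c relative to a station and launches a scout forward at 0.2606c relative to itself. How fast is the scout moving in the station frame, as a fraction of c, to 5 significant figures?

Compose boost 2: (0.2606 + 0.5200)/(1 + 0.2606×0.5200) = 0.78060/1.135512 = 0.68744

u ≈ 0.68744c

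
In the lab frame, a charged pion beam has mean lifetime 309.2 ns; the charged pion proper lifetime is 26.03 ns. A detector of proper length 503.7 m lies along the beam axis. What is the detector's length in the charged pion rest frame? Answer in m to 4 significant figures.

Time dilation ⇒ γ = Δt/τ₀ = 309.2/26.03 = 11.8786
Length contraction: L = L₀/γ = 503.7/11.8786 = 42.40 m

L ≈ 42.40 m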